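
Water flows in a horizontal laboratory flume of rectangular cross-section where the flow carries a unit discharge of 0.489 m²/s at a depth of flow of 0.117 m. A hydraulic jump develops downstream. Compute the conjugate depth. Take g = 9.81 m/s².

V₁ = q/y₁ = 0.489/0.117 = 4.18 m/s. Fr₁ = V₁/√(g·y₁) = 4.18/√(9.81×0.117) = 3.90.
Bélanger equation: y₂/y₁ = ½[√(1 + 8Fr₁²) − 1] = ½[√122.8 − 1] = 5.04.
y₂ = 5.04 × 0.117 = 0.590 m.

y₂ = 0.590 m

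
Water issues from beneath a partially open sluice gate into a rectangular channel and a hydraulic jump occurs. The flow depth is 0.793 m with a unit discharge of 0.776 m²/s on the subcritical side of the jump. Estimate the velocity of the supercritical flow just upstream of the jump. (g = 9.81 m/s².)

V₁ = 4.79 m/s

V₂ = q/y₂ = 0.776/0.793 = 0.979 m/s; Fr₂ = V₂/√(g·y₂) = 0.351.
Since the conjugate-depth ratio holds either way, y₁/y₂ = ½[√(1 + 8Fr₂²) − 1] = ½[√1.985 − 1] = 0.204.
y₁ = 0.204 × 0.793 = 0.162 m.
V₁ = q/y₁ = 0.776/0.162 = 4.79 m/s.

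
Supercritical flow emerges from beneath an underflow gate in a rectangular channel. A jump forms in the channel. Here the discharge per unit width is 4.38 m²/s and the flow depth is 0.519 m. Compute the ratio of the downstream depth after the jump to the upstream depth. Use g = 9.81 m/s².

y₂/y₁ = 4.81

V₁ = q/y₁ = 4.38/0.519 = 8.44 m/s. Fr₁ = V₁/√(g·y₁) = 8.44/√(9.81×0.519) = 3.74.
By Bélanger, y₂/y₁ = ½[√(1 + 8Fr₁²) − 1] = ½[√112.9 − 1] = 4.81.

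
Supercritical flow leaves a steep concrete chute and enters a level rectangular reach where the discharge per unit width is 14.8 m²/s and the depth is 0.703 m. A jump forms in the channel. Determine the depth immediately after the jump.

V₁ = q/y₁ = 14.8/0.703 = 21.1 m/s. Fr₁ = V₁/√(g·y₁) = 21.1/√(9.81×0.703) = 8.02.
By Bélanger, y₂/y₁ = ½[√(1 + 8Fr₁²) − 1] = ½[√515.1 − 1] = 10.8.
y₂ = 10.8 × 0.703 = 7.63 m.

y₂ = 7.63 m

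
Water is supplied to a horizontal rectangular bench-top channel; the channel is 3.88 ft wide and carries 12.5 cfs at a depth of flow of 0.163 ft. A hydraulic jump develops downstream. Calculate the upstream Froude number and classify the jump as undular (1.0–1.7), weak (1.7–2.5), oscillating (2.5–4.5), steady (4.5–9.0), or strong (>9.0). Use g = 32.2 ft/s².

Fr₁ = 8.63; steady jump

q = Q/b = 12.5/3.88 = 3.22 ft²/s; V₁ = q/y₁ = 19.8 ft/s. Fr₁ = V₁/√(g·y₁) = 8.63.
Fr₁ = 8.63 lies in the steady range.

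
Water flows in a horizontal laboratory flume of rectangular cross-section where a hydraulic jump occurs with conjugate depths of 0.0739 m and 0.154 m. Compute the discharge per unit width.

For a rectangular channel the momentum equation gives q² = ½·g·y₁·y₂·(y₁ + y₂) = ½×9.81×0.0739×0.154×0.228 = 0.0127.
q = √0.0127 = 0.113 m²/s.

q = 0.113 m²/s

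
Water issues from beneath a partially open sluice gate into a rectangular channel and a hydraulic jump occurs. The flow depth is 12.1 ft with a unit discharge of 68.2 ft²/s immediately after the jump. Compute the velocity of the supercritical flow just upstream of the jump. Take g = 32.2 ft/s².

V₁ = 39.5 ft/s

V₂ = q/y₂ = 68.2/12.1 = 5.64 ft/s; Fr₂ = V₂/√(g·y₂) = 0.286.
From the momentum equation (using Fr₂), y₁/y₂ = ½[√(1 + 8Fr₂²) − 1] = ½[√1.652 − 1] = 0.143.
y₁ = 0.143 × 12.1 = 1.73 ft.
V₁ = q/y₁ = 68.2/1.73 = 39.5 ft/s.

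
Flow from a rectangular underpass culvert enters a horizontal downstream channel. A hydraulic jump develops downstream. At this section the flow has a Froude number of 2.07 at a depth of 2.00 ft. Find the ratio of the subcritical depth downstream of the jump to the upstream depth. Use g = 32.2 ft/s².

Fr₁ = 2.07 (given).
Bélanger equation: y₂/y₁ = ½[√(1 + 8Fr₁²) − 1] = ½[√35.28 − 1] = 2.47.

y₂/y₁ = 2.47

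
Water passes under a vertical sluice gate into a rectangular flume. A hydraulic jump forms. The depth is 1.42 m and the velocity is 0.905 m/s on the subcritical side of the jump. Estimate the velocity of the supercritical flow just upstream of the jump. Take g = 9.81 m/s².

V₁ = 8.51 m/s

Fr₂ = V₂/√(g·y₂) = 0.905/√(9.81×1.42) = 0.242.
Applying the sequent-depth relation in reverse, y₁/y₂ = ½[√(1 + 8Fr₂²) − 1] = ½[√1.470 − 1] = 0.106.
y₁ = 0.106 × 1.42 = 0.151 m.
V₁ = q/y₁ = 1.29/0.151 = 8.51 m/s.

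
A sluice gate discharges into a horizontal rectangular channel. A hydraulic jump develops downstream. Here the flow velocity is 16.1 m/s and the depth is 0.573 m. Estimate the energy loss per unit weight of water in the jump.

Fr₁ = V₁/√(g·y₁) = 16.1/√(9.81×0.573) = 6.79.
Bélanger equation: y₂/y₁ = ½[√(1 + 8Fr₁²) − 1] = ½[√369.9 − 1] = 9.12.
y₂ = 9.12 × 0.573 = 5.22 m.
Head loss: ΔE = (y₂ − y₁)³/(4y₁y₂) = (5.22 − 0.573)³/(4×0.573×5.22) = 101/12.0 = 8.40 m.

ΔE = 8.40 m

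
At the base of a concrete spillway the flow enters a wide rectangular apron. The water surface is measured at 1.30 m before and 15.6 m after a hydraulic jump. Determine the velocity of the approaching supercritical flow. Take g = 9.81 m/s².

For a rectangular channel the momentum equation gives q² = ½·g·y₁·y₂·(y₁ + y₂) = ½×9.81×1.30×15.6×16.9 = 1681.
q = √1681 = 41.0 m²/s.
V₁ = q/y₁ = 41.0/1.30 = 31.5 m/s.

V₁ = 31.5 m/s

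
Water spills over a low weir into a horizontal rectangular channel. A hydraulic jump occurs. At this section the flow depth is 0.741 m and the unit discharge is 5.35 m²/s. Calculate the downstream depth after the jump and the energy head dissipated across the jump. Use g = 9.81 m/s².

y₂ = 2.46 m; ΔE = 0.697 m

V₁ = q/y₁ = 5.35/0.741 = 7.22 m/s. Fr₁ = V₁/√(g·y₁) = 7.22/√(9.81×0.741) = 2.68.
Conjugate-depth relation: y₂/y₁ = ½[√(1 + 8Fr₁²) − 1] = ½[√58.37 − 1] = 3.32.
y₂ = 3.32 × 0.741 = 2.46 m.
Head loss: ΔE = (y₂ − y₁)³/(4y₁y₂) = (2.46 − 0.741)³/(4×0.741×2.46) = 5.08/7.29 = 0.697 m.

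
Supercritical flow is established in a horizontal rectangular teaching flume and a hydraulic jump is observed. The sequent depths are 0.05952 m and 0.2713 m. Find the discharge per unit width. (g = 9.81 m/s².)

For a rectangular channel the momentum equation gives q² = ½·g·y₁·y₂·(y₁ + y₂) = ½×9.81×0.05952×0.2713×0.3308 = 0.02620.
q = √0.02620 = 0.1619 m²/s.

q = 0.1619 m²/s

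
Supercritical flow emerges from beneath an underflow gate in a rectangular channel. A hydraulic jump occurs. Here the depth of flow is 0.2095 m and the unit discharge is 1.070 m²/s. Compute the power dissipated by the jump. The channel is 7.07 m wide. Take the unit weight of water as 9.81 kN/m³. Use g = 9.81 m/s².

V₁ = q/y₁ = 1.070/0.2095 = 5.107 m/s. Fr₁ = V₁/√(g·y₁) = 5.107/√(9.81×0.2095) = 3.563.
By Bélanger, y₂/y₁ = ½[√(1 + 8Fr₁²) − 1] = ½[√102.54 − 1] = 4.563.
y₂ = 4.563 × 0.2095 = 0.9560 m.
Head loss: ΔE = (y₂ − y₁)³/(4y₁y₂) = (0.9560 − 0.2095)³/(4×0.2095×0.9560) = 0.4159/0.8011 = 0.5192 m.
Q = q·b = 1.070 × 7.07 = 7.565 m³/s. P = γ·Q·ΔE = 9.81 × 7.565 × 0.5192 = 38.53 kW.

P = 38.53 kW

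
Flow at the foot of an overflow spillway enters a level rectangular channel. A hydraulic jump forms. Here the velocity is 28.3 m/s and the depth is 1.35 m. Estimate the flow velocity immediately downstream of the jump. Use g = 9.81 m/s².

V₂ = 2.69 m/s

Fr₁ = V₁/√(g·y₁) = 28.3/√(9.81×1.35) = 7.78.
Sequent-depth ratio: y₂/y₁ = ½[√(1 + 8Fr₁²) − 1] = ½[√484.8 − 1] = 10.5.
y₂ = 10.5 × 1.35 = 14.2 m.
q = V₁·y₁ = 28.3 × 1.35 = 38.2 m²/s.
V₂ = q/y₂ = 38.2/14.2 = 2.69 m/s.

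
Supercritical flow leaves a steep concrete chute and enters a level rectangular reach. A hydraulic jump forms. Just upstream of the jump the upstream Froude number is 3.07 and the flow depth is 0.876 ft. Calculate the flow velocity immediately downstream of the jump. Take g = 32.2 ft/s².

V₂ = 4.21 ft/s

Fr₁ = 3.07 (given).
Conjugate-depth relation: y₂/y₁ = ½[√(1 + 8Fr₁²) − 1] = ½[√76.40 − 1] = 3.87.
y₂ = 3.87 × 0.876 = 3.39 ft.
V₁ = Fr₁·√(g·y₁) = 3.07×√(32.2×0.876) = 16.3 ft/s; q = V₁·y₁ = 14.3 ft²/s.
V₂ = q/y₂ = 14.3/3.39 = 4.21 ft/s.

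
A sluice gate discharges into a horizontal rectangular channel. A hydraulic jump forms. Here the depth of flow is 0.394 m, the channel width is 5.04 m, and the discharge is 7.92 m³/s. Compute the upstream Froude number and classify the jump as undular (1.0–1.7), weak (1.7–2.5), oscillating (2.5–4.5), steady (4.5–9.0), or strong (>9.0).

Fr₁ = 2.03; weak jump

q = Q/b = 7.92/5.04 = 1.57 m²/s; V₁ = q/y₁ = 3.99 m/s. Fr₁ = V₁/√(g·y₁) = 2.03.
Fr₁ = 2.03 lies in the weak range.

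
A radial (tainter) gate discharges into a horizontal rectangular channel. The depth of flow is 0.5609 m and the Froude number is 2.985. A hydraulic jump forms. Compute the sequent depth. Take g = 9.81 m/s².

y₂ = 2.104 m

Fr₁ = 2.985 (given).
Sequent-depth ratio: y₂/y₁ = ½[√(1 + 8Fr₁²) − 1] = ½[√72.282 − 1] = 3.751.
y₂ = 3.751 × 0.5609 = 2.104 m.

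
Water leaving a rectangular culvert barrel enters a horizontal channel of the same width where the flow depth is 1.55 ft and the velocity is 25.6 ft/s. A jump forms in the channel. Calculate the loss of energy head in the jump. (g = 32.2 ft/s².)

Fr₁ = V₁/√(g·y₁) = 25.6/√(32.2×1.55) = 3.62.
Sequent-depth ratio: y₂/y₁ = ½[√(1 + 8Fr₁²) − 1] = ½[√106.0 − 1] = 4.65.
y₂ = 4.65 × 1.55 = 7.21 ft.
Head loss: ΔE = (y₂ − y₁)³/(4y₁y₂) = (7.21 − 1.55)³/(4×1.55×7.21) = 181/44.7 = 4.05 ft.

ΔE = 4.05 ft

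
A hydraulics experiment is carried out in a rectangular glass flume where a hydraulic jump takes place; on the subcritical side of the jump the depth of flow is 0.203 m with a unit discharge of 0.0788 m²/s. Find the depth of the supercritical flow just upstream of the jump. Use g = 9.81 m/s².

V₂ = q/y₂ = 0.0788/0.203 = 0.388 m/s; Fr₂ = V₂/√(g·y₂) = 0.275.
Applying the sequent-depth relation in reverse, y₁/y₂ = ½[√(1 + 8Fr₂²) − 1] = ½[√1.605 − 1] = 0.134.
y₁ = 0.134 × 0.203 = 0.0271 m.

y₁ = 0.0271 m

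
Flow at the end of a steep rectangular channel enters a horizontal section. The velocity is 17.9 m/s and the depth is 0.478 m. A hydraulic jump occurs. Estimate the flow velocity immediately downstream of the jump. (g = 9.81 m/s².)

Fr₁ = V₁/√(g·y₁) = 17.9/√(9.81×0.478) = 8.27.
From the momentum equation for a rectangular channel, y₂/y₁ = ½[√(1 + 8Fr₁²) − 1] = ½[√547.6 − 1] = 11.2.
y₂ = 11.2 × 0.478 = 5.35 m.
q = V₁·y₁ = 17.9 × 0.478 = 8.56 m²/s.
V₂ = q/y₂ = 8.56/5.35 = 1.60 m/s.

V₂ = 1.60 m/s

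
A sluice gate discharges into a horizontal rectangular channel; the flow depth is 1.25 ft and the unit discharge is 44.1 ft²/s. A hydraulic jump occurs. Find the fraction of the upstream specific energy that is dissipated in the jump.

V₁ = q/y₁ = 44.1/1.25 = 35.3 ft/s. Fr₁ = V₁/√(g·y₁) = 35.3/√(32.2×1.25) = 5.56.
Bélanger equation: y₂/y₁ = ½[√(1 + 8Fr₁²) − 1] = ½[√248.4 − 1] = 7.38.
y₂ = 7.38 × 1.25 = 9.23 ft.
E₁ = y₁ + V₁²/2g = 20.6 ft. ΔE = (y₂ − y₁)³/(4y₁y₂) = 11.0 ft. ΔE/E₁ = 11.0/20.6 = 0.534.

ΔE/E₁ = 0.534 (53.4%)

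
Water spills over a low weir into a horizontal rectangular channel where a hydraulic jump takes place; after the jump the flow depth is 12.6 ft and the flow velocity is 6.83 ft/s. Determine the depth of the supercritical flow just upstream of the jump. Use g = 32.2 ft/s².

Fr₂ = V₂/√(g·y₂) = 6.83/√(32.2×12.6) = 0.339.
The Bélanger relation is symmetric: y₁/y₂ = ½[√(1 + 8Fr₂²) − 1] = ½[√1.920 − 1] = 0.193.
y₁ = 0.193 × 12.6 = 2.43 ft.

y₁ = 2.43 ft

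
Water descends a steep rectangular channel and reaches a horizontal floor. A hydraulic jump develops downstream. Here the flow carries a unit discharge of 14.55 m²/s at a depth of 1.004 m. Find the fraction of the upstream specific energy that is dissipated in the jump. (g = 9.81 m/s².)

ΔE/E₁ = 0.456 (45.6%)

V₁ = q/y₁ = 14.55/1.004 = 14.49 m/s. Fr₁ = V₁/√(g·y₁) = 14.49/√(9.81×1.004) = 4.618.
By Bélanger, y₂/y₁ = ½[√(1 + 8Fr₁²) − 1] = ½[√171.59 − 1] = 6.050.
y₂ = 6.050 × 1.004 = 6.074 m.
E₁ = y₁ + V₁²/2g = 11.71 m. ΔE = (y₂ − y₁)³/(4y₁y₂) = 5.342 m. ΔE/E₁ = 5.342/11.71 = 0.456.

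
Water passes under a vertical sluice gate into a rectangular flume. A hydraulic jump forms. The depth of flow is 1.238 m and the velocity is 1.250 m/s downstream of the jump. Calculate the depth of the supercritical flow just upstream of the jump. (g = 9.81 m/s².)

Fr₂ = V₂/√(g·y₂) = 1.250/√(9.81×1.238) = 0.3587.
Applying the sequent-depth relation in reverse, y₁/y₂ = ½[√(1 + 8Fr₂²) − 1] = ½[√2.0292 − 1] = 0.2123.
y₁ = 0.2123 × 1.238 = 0.2628 m.

y₁ = 0.2628 m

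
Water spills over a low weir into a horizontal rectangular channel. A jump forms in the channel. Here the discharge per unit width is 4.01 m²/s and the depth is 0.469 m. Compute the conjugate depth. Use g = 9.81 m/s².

y₂ = 2.42 m

V₁ = q/y₁ = 4.01/0.469 = 8.55 m/s. Fr₁ = V₁/√(g·y₁) = 8.55/√(9.81×0.469) = 3.99.
Sequent-depth ratio: y₂/y₁ = ½[√(1 + 8Fr₁²) − 1] = ½[√128.1 − 1] = 5.16.
y₂ = 5.16 × 0.469 = 2.42 m.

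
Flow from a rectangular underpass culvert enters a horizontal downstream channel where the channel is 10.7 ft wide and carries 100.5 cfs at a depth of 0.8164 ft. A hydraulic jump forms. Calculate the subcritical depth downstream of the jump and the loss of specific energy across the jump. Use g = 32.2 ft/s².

y₂ = 2.214 ft; ΔE = 0.3779 ft

q = Q/b = 100.5/10.7 = 9.393 ft²/s; V₁ = q/y₁ = 11.50 ft/s. Fr₁ = V₁/√(g·y₁) = 2.244.
Bélanger equation: y₂/y₁ = ½[√(1 + 8Fr₁²) − 1] = ½[√41.280 − 1] = 2.712.
y₂ = 2.712 × 0.8164 = 2.214 ft.
V₂ = q/y₂ = 9.393/2.214 = 4.241 ft/s. E₁ = y₁ + V₁²/2g = 2.872 ft; E₂ = y₂ + V₂²/2g = 2.494 ft. ΔE = E₁ − E₂ = 0.3779 ft.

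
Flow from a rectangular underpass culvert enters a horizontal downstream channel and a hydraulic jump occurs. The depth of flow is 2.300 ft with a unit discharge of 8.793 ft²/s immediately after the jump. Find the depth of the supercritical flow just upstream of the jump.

y₁ = 0.6967 ft

V₂ = q/y₂ = 8.793/2.300 = 3.823 ft/s; Fr₂ = V₂/√(g·y₂) = 0.4442.
Since the conjugate-depth ratio holds either way, y₁/y₂ = ½[√(1 + 8Fr₂²) − 1] = ½[√2.5788 − 1] = 0.3029.
y₁ = 0.3029 × 2.300 = 0.6967 ft.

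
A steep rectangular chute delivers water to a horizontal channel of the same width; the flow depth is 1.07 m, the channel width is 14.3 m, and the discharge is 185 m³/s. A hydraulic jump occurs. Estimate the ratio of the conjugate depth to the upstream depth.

q = Q/b = 185/14.3 = 12.9 m²/s; V₁ = q/y₁ = 12.1 m/s. Fr₁ = V₁/√(g·y₁) = 3.73.
Sequent-depth ratio: y₂/y₁ = ½[√(1 + 8Fr₁²) − 1] = ½[√112.4 − 1] = 4.80.

y₂/y₁ = 4.80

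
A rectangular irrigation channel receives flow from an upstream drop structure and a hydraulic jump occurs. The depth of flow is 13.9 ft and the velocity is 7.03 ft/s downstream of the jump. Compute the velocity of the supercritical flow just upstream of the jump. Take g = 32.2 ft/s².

Fr₂ = V₂/√(g·y₂) = 7.03/√(32.2×13.9) = 0.332.
From the momentum equation (using Fr₂), y₁/y₂ = ½[√(1 + 8Fr₂²) − 1] = ½[√1.883 − 1] = 0.186.
y₁ = 0.186 × 13.9 = 2.59 ft.
V₁ = q/y₁ = 97.7/2.59 = 37.8 ft/s.

V₁ = 37.8 ft/s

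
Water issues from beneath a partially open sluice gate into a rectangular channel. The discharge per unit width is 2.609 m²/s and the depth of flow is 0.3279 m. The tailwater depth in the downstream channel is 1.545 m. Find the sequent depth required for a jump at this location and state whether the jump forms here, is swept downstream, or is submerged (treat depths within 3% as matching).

y₂ = 1.900 m; the jump is swept downstream

V₁ = q/y₁ = 2.609/0.3279 = 7.957 m/s. Fr₁ = V₁/√(g·y₁) = 7.957/√(9.81×0.3279) = 4.436.
By Bélanger, y₂/y₁ = ½[√(1 + 8Fr₁²) − 1] = ½[√158.45 − 1] = 5.794.
y₂ = 5.794 × 0.3279 = 1.900 m.
Tailwater y_tw = 1.545 m: y_tw < y₂, so the jump is swept downstream.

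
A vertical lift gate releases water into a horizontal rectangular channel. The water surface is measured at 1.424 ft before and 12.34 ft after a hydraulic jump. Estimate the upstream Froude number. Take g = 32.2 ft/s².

For a rectangular channel the momentum equation gives q² = ½·g·y₁·y₂·(y₁ + y₂) = ½×32.2×1.424×12.34×13.76 = 3894.
q = √3894 = 62.40 ft²/s.
V₁ = q/y₁ = 43.82 ft/s; Fr₁ = V₁/√(g·y₁) = 6.471.

Fr₁ = 6.471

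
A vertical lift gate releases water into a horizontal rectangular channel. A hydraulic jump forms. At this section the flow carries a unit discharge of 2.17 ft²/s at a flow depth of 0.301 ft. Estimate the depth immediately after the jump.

V₁ = q/y₁ = 2.17/0.301 = 7.21 ft/s. Fr₁ = V₁/√(g·y₁) = 7.21/√(32.2×0.301) = 2.32.
Sequent-depth ratio: y₂/y₁ = ½[√(1 + 8Fr₁²) − 1] = ½[√43.90 − 1] = 2.81.
y₂ = 2.81 × 0.301 = 0.847 ft.

y₂ = 0.847 ft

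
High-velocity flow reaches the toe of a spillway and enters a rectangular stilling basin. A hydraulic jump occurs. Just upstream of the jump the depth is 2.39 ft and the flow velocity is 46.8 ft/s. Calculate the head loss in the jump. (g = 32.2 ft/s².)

ΔE = 18.8 ft

Fr₁ = V₁/√(g·y₁) = 46.8/√(32.2×2.39) = 5.33.
Bélanger equation: y₂/y₁ = ½[√(1 + 8Fr₁²) − 1] = ½[√228.7 − 1] = 7.06.
y₂ = 7.06 × 2.39 = 16.9 ft.
q = V₁·y₁ = 46.8 × 2.39 = 112 ft²/s. V₂ = q/y₂ = 112/16.9 = 6.63 ft/s. E₁ = y₁ + V₁²/2g = 36.4 ft; E₂ = y₂ + V₂²/2g = 17.6 ft. ΔE = E₁ − E₂ = 18.8 ft.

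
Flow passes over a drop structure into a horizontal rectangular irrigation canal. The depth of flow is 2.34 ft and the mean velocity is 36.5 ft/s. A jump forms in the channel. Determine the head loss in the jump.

Fr₁ = V₁/√(g·y₁) = 36.5/√(32.2×2.34) = 4.20.
Sequent-depth ratio: y₂/y₁ = ½[√(1 + 8Fr₁²) − 1] = ½[√142.5 − 1] = 5.47.
y₂ = 5.47 × 2.34 = 12.8 ft.
q = V₁·y₁ = 36.5 × 2.34 = 85.4 ft²/s. V₂ = q/y₂ = 85.4/12.8 = 6.68 ft/s. E₁ = y₁ + V₁²/2g = 23.0 ft; E₂ = y₂ + V₂²/2g = 13.5 ft. ΔE = E₁ − E₂ = 9.54 ft.

ΔE = 9.54 ft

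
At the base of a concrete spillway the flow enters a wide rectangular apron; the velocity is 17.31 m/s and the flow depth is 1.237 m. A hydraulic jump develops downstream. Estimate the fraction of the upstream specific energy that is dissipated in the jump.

Fr₁ = V₁/√(g·y₁) = 17.31/√(9.81×1.237) = 4.969.
Sequent-depth ratio: y₂/y₁ = ½[√(1 + 8Fr₁²) − 1] = ½[√198.54 − 1] = 6.545.
y₂ = 6.545 × 1.237 = 8.096 m.
E₁ = y₁ + V₁²/2g = 16.51 m. ΔE = (y₂ − y₁)³/(4y₁y₂) = 8.056 m. ΔE/E₁ = 8.056/16.51 = 0.488.

ΔE/E₁ = 0.488 (48.8%)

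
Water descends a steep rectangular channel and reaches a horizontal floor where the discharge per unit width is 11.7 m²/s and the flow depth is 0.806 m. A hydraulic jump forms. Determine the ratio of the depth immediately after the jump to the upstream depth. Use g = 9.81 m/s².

V₁ = q/y₁ = 11.7/0.806 = 14.5 m/s. Fr₁ = V₁/√(g·y₁) = 14.5/√(9.81×0.806) = 5.16.
Conjugate-depth relation: y₂/y₁ = ½[√(1 + 8Fr₁²) − 1] = ½[√214.2 − 1] = 6.82.

y₂/y₁ = 6.82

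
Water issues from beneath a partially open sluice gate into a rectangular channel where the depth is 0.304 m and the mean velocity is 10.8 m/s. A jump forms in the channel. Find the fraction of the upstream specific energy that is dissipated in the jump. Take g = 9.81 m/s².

Fr₁ = V₁/√(g·y₁) = 10.8/√(9.81×0.304) = 6.25.
By Bélanger, y₂/y₁ = ½[√(1 + 8Fr₁²) − 1] = ½[√313.9 − 1] = 8.36.
y₂ = 8.36 × 0.304 = 2.54 m.
E₁ = y₁ + V₁²/2g = 6.25 m. ΔE = (y₂ − y₁)³/(4y₁y₂) = 3.62 m. ΔE/E₁ = 3.62/6.25 = 0.580.

ΔE/E₁ = 0.580 (58.0%)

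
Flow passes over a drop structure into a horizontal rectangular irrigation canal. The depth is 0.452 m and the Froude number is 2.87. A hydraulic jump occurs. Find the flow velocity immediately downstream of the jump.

V₂ = 1.68 m/s

Fr₁ = 2.87 (given).
Sequent-depth ratio: y₂/y₁ = ½[√(1 + 8Fr₁²) − 1] = ½[√66.90 − 1] = 3.59.
y₂ = 3.59 × 0.452 = 1.62 m.
V₁ = Fr₁·√(g·y₁) = 2.87×√(9.81×0.452) = 6.04 m/s; q = V₁·y₁ = 2.73 m²/s.
V₂ = q/y₂ = 2.73/1.62 = 1.68 m/s.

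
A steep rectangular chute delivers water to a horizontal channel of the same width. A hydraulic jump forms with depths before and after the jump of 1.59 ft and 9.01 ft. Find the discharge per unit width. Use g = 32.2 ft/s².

For a rectangular channel the momentum equation gives q² = ½·g·y₁·y₂·(y₁ + y₂) = ½×32.2×1.59×9.01×10.6 = 2445.
q = √2445 = 49.4 ft²/s.

q = 49.4 ft²/s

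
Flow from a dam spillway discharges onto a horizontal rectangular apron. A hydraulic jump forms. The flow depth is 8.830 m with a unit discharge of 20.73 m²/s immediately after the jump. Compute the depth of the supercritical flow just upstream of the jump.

y₁ = 1.008 m

V₂ = q/y₂ = 20.73/8.830 = 2.348 m/s; Fr₂ = V₂/√(g·y₂) = 0.2522.
Applying the sequent-depth relation in reverse, y₁/y₂ = ½[√(1 + 8Fr₂²) − 1] = ½[√1.5090 − 1] = 0.1142.
y₁ = 0.1142 × 8.830 = 1.008 m.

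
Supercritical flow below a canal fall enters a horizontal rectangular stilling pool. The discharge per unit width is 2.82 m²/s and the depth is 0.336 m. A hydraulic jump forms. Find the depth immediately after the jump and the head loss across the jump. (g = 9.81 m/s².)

y₂ = 2.04 m; ΔE = 1.79 m

V₁ = q/y₁ = 2.82/0.336 = 8.39 m/s. Fr₁ = V₁/√(g·y₁) = 8.39/√(9.81×0.336) = 4.62.
By Bélanger, y₂/y₁ = ½[√(1 + 8Fr₁²) − 1] = ½[√172.0 − 1] = 6.06.
y₂ = 6.06 × 0.336 = 2.04 m.
Head loss: ΔE = (y₂ − y₁)³/(4y₁y₂) = (2.04 − 0.336)³/(4×0.336×2.04) = 4.90/2.74 = 1.79 m.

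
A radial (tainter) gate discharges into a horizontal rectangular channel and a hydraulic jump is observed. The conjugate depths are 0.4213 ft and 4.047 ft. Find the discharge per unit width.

For a rectangular channel the momentum equation gives q² = ½·g·y₁·y₂·(y₁ + y₂) = ½×32.2×0.4213×4.047×4.468 = 122.7.
q = √122.7 = 11.08 ft²/s.

q = 11.08 ft²/s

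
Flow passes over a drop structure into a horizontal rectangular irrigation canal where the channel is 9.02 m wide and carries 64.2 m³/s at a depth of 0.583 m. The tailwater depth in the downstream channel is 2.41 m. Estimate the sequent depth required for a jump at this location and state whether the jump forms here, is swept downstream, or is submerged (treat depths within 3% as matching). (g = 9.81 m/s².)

y₂ = 3.93 m; the jump is swept downstream

q = Q/b = 64.2/9.02 = 7.12 m²/s; V₁ = q/y₁ = 12.2 m/s. Fr₁ = V₁/√(g·y₁) = 5.10.
By Bélanger, y₂/y₁ = ½[√(1 + 8Fr₁²) − 1] = ½[√209.5 − 1] = 6.74.
y₂ = 6.74 × 0.583 = 3.93 m.
Tailwater y_tw = 2.41 m: y_tw < y₂, so the jump is swept downstream.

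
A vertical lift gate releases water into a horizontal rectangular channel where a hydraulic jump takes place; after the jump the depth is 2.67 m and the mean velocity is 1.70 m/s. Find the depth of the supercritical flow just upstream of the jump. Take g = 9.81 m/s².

Fr₂ = V₂/√(g·y₂) = 1.70/√(9.81×2.67) = 0.332.
From the momentum equation (using Fr₂), y₁/y₂ = ½[√(1 + 8Fr₂²) − 1] = ½[√1.883 − 1] = 0.186.
y₁ = 0.186 × 2.67 = 0.497 m.

y₁ = 0.497 m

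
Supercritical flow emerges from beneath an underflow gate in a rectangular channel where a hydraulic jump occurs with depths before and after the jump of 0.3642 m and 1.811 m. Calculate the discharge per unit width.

q = 2.653 m²/s

For a rectangular channel the momentum equation gives q² = ½·g·y₁·y₂·(y₁ + y₂) = ½×9.81×0.3642×1.811×2.175 = 7.037.
q = √7.037 = 2.653 m²/s.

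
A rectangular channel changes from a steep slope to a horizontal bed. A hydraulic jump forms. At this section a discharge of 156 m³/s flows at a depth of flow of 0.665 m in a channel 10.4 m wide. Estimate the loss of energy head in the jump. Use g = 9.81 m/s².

q = Q/b = 156/10.4 = 15.0 m²/s; V₁ = q/y₁ = 22.6 m/s. Fr₁ = V₁/√(g·y₁) = 8.83.
Conjugate-depth relation: y₂/y₁ = ½[√(1 + 8Fr₁²) − 1] = ½[√624.9 − 1] = 12.0.
y₂ = 12.0 × 0.665 = 7.98 m.
V₂ = q/y₂ = 15.0/7.98 = 1.88 m/s. E₁ = y₁ + V₁²/2g = 26.6 m; E₂ = y₂ + V₂²/2g = 8.16 m. ΔE = E₁ − E₂ = 18.4 m.

ΔE = 18.4 m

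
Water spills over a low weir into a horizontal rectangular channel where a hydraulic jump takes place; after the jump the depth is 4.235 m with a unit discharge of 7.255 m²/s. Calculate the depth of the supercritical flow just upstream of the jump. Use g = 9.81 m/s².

y₁ = 0.5316 m

V₂ = q/y₂ = 7.255/4.235 = 1.713 m/s; Fr₂ = V₂/√(g·y₂) = 0.2658.
The Bélanger relation is symmetric: y₁/y₂ = ½[√(1 + 8Fr₂²) − 1] = ½[√1.5651 − 1] = 0.1255.
y₁ = 0.1255 × 4.235 = 0.5316 m.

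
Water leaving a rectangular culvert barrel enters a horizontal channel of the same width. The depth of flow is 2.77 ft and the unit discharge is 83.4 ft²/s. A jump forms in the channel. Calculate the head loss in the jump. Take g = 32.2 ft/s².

V₁ = q/y₁ = 83.4/2.77 = 30.1 ft/s. Fr₁ = V₁/√(g·y₁) = 30.1/√(32.2×2.77) = 3.19.
Sequent-depth ratio: y₂/y₁ = ½[√(1 + 8Fr₁²) − 1] = ½[√82.31 − 1] = 4.04.
y₂ = 4.04 × 2.77 = 11.2 ft.
Head loss: ΔE = (y₂ − y₁)³/(4y₁y₂) = (11.2 − 2.77)³/(4×2.77×11.2) = 595/124 = 4.80 ft.

ΔE = 4.80 ft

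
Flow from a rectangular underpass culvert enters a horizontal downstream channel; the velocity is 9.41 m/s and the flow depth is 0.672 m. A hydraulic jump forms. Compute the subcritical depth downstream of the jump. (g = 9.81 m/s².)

Fr₁ = V₁/√(g·y₁) = 9.41/√(9.81×0.672) = 3.66.
By Bélanger, y₂/y₁ = ½[√(1 + 8Fr₁²) − 1] = ½[√108.5 − 1] = 4.71.
y₂ = 4.71 × 0.672 = 3.16 m.

y₂ = 3.16 m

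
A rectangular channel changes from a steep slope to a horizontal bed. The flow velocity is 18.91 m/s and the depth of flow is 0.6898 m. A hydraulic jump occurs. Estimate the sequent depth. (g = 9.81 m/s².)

Fr₁ = V₁/√(g·y₁) = 18.91/√(9.81×0.6898) = 7.269.
Bélanger equation: y₂/y₁ = ½[√(1 + 8Fr₁²) − 1] = ½[√423.75 − 1] = 9.793.
y₂ = 9.793 × 0.6898 = 6.755 m.

y₂ = 6.755 m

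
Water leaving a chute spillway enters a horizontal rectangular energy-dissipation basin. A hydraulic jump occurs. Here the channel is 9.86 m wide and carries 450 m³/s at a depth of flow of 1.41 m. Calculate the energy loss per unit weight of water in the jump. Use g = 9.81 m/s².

ΔE = 37.8 m

q = Q/b = 450/9.86 = 45.6 m²/s; V₁ = q/y₁ = 32.4 m/s. Fr₁ = V₁/√(g·y₁) = 8.70.
Conjugate-depth relation: y₂/y₁ = ½[√(1 + 8Fr₁²) − 1] = ½[√606.9 − 1] = 11.8.
y₂ = 11.8 × 1.41 = 16.7 m.
V₂ = q/y₂ = 45.6/16.7 = 2.74 m/s. E₁ = y₁ + V₁²/2g = 54.8 m; E₂ = y₂ + V₂²/2g = 17.0 m. ΔE = E₁ − E₂ = 37.8 m.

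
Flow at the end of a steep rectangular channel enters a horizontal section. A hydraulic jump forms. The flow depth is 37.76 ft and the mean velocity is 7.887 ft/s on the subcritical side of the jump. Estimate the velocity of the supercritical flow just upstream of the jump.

V₁ = 84.29 ft/s

Fr₂ = V₂/√(g·y₂) = 7.887/√(32.2×37.76) = 0.2262.
The Bélanger relation is symmetric: y₁/y₂ = ½[√(1 + 8Fr₂²) − 1] = ½[√1.4093 − 1] = 0.09357.
y₁ = 0.09357 × 37.76 = 3.533 ft.
V₁ = q/y₁ = 297.8/3.533 = 84.29 ft/s.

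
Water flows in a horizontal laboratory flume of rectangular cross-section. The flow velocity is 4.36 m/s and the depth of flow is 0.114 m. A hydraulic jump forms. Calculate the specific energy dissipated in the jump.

ΔE = 0.439 m

Fr₁ = V₁/√(g·y₁) = 4.36/√(9.81×0.114) = 4.12.
Sequent-depth ratio: y₂/y₁ = ½[√(1 + 8Fr₁²) − 1] = ½[√137.0 − 1] = 5.35.
y₂ = 5.35 × 0.114 = 0.610 m.
Head loss: ΔE = (y₂ − y₁)³/(4y₁y₂) = (0.610 − 0.114)³/(4×0.114×0.610) = 0.122/0.278 = 0.439 m.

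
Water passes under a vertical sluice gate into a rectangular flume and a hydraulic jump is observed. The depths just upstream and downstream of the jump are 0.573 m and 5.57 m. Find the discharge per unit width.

q = 9.81 m²/s

For a rectangular channel the momentum equation gives q² = ½·g·y₁·y₂·(y₁ + y₂) = ½×9.81×0.573×5.57×6.14 = 96.2.
q = √96.2 = 9.81 m²/s.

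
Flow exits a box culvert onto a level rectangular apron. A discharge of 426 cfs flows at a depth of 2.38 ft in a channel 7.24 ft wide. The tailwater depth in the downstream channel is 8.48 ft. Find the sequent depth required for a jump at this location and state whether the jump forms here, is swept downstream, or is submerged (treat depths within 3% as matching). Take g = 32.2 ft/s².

y₂ = 8.39 ft; the jump forms here

q = Q/b = 426/7.24 = 58.8 ft²/s; V₁ = q/y₁ = 24.7 ft/s. Fr₁ = V₁/√(g·y₁) = 2.82.
Sequent-depth ratio: y₂/y₁ = ½[√(1 + 8Fr₁²) − 1] = ½[√64.80 − 1] = 3.53.
y₂ = 3.53 × 2.38 = 8.39 ft.
Tailwater y_tw = 8.48 ft: y_tw ≈ y₂, so the jump forms here.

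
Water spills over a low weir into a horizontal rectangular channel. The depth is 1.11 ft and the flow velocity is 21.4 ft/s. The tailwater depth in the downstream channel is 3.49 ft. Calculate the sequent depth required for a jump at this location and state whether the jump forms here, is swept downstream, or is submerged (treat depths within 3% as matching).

y₂ = 5.09 ft; the jump is swept downstream

Fr₁ = V₁/√(g·y₁) = 21.4/√(32.2×1.11) = 3.58.
Bélanger equation: y₂/y₁ = ½[√(1 + 8Fr₁²) − 1] = ½[√103.5 − 1] = 4.59.
y₂ = 4.59 × 1.11 = 5.09 ft.
Tailwater y_tw = 3.49 ft: y_tw < y₂, so the jump is swept downstream.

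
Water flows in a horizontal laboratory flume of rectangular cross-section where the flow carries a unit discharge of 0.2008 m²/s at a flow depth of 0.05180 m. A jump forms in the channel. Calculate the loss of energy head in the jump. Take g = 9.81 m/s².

V₁ = q/y₁ = 0.2008/0.05180 = 3.876 m/s. Fr₁ = V₁/√(g·y₁) = 3.876/√(9.81×0.05180) = 5.438.
Sequent-depth ratio: y₂/y₁ = ½[√(1 + 8Fr₁²) − 1] = ½[√237.57 − 1] = 7.207.
y₂ = 7.207 × 0.05180 = 0.3733 m.
Head loss: ΔE = (y₂ − y₁)³/(4y₁y₂) = (0.3733 − 0.05180)³/(4×0.05180×0.3733) = 0.03323/0.07735 = 0.4296 m.

ΔE = 0.4296 m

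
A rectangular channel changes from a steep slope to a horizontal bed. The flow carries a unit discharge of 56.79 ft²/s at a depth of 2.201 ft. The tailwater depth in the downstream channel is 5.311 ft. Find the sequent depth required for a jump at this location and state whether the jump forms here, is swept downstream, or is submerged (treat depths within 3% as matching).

V₁ = q/y₁ = 56.79/2.201 = 25.80 ft/s. Fr₁ = V₁/√(g·y₁) = 25.80/√(32.2×2.201) = 3.065.
Conjugate-depth relation: y₂/y₁ = ½[√(1 + 8Fr₁²) − 1] = ½[√76.148 − 1] = 3.863.
y₂ = 3.863 × 2.201 = 8.503 ft.
Tailwater y_tw = 5.311 ft: y_tw < y₂, so the jump is swept downstream.

y₂ = 8.503 ft; the jump is swept downstream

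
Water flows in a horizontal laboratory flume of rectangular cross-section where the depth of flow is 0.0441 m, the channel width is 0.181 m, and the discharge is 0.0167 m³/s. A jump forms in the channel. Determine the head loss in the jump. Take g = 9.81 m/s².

q = Q/b = 0.0167/0.181 = 0.0923 m²/s; V₁ = q/y₁ = 2.09 m/s. Fr₁ = V₁/√(g·y₁) = 3.18.
Bélanger equation: y₂/y₁ = ½[√(1 + 8Fr₁²) − 1] = ½[√81.94 − 1] = 4.03.
y₂ = 4.03 × 0.0441 = 0.178 m.
V₂ = q/y₂ = 0.0923/0.178 = 0.520 m/s. E₁ = y₁ + V₁²/2g = 0.267 m; E₂ = y₂ + V₂²/2g = 0.191 m. ΔE = E₁ − E₂ = 0.0759 m.

ΔE = 0.0759 m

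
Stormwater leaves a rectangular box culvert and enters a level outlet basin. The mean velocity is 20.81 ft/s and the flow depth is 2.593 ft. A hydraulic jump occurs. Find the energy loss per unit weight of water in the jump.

Fr₁ = V₁/√(g·y₁) = 20.81/√(32.2×2.593) = 2.277.
Bélanger equation: y₂/y₁ = ½[√(1 + 8Fr₁²) − 1] = ½[√42.493 − 1] = 2.759.
y₂ = 2.759 × 2.593 = 7.155 ft.
Head loss: ΔE = (y₂ − y₁)³/(4y₁y₂) = (7.155 − 2.593)³/(4×2.593×7.155) = 94.94/74.21 = 1.279 ft.

ΔE = 1.279 ft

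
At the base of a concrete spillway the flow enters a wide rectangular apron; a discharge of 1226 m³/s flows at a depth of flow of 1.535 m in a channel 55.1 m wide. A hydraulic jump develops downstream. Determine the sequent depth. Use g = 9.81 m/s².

q = Q/b = 1226/55.1 = 22.25 m²/s; V₁ = q/y₁ = 14.50 m/s. Fr₁ = V₁/√(g·y₁) = 3.735.
Conjugate-depth relation: y₂/y₁ = ½[√(1 + 8Fr₁²) − 1] = ½[√112.63 − 1] = 4.806.
y₂ = 4.806 × 1.535 = 7.378 m.

y₂ = 7.378 m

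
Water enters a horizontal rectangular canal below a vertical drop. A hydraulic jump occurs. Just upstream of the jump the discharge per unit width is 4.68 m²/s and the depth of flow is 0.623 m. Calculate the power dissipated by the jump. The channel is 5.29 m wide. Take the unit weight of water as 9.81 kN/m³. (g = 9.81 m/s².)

P = 223 kW

V₁ = q/y₁ = 4.68/0.623 = 7.51 m/s. Fr₁ = V₁/√(g·y₁) = 7.51/√(9.81×0.623) = 3.04.
Conjugate-depth relation: y₂/y₁ = ½[√(1 + 8Fr₁²) − 1] = ½[√74.87 − 1] = 3.83.
y₂ = 3.83 × 0.623 = 2.38 m.
V₂ = q/y₂ = 4.68/2.38 = 1.96 m/s. E₁ = y₁ + V₁²/2g = 3.50 m; E₂ = y₂ + V₂²/2g = 2.58 m. ΔE = E₁ − E₂ = 0.919 m.
Q = q·b = 4.68 × 5.29 = 24.8 m³/s. P = γ·Q·ΔE = 9.81 × 24.8 × 0.919 = 223 kW.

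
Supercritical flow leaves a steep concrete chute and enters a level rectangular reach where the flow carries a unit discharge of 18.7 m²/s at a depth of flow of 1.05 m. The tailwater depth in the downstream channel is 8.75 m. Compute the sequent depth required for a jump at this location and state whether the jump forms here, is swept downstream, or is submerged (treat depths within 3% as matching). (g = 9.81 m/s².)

V₁ = q/y₁ = 18.7/1.05 = 17.8 m/s. Fr₁ = V₁/√(g·y₁) = 17.8/√(9.81×1.05) = 5.55.
Conjugate-depth relation: y₂/y₁ = ½[√(1 + 8Fr₁²) − 1] = ½[√247.3 − 1] = 7.36.
y₂ = 7.36 × 1.05 = 7.73 m.
Tailwater y_tw = 8.75 m: y_tw > y₂, so the jump is submerged.

y₂ = 7.73 m; the jump is submerged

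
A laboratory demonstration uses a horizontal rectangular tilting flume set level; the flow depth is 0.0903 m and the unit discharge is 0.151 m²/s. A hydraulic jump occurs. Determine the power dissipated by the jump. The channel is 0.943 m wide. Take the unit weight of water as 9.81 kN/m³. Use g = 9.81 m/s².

P = 0.0183 kW

V₁ = q/y₁ = 0.151/0.0903 = 1.67 m/s. Fr₁ = V₁/√(g·y₁) = 1.67/√(9.81×0.0903) = 1.78.
By Bélanger, y₂/y₁ = ½[√(1 + 8Fr₁²) − 1] = ½[√26.25 − 1] = 2.06.
y₂ = 2.06 × 0.0903 = 0.186 m.
Head loss: ΔE = (y₂ − y₁)³/(4y₁y₂) = (0.186 − 0.0903)³/(4×0.0903×0.186) = 0.000882/0.0673 = 0.0131 m.
Q = q·b = 0.151 × 0.943 = 0.142 m³/s. P = γ·Q·ΔE = 9.81 × 0.142 × 0.0131 = 0.0183 kW.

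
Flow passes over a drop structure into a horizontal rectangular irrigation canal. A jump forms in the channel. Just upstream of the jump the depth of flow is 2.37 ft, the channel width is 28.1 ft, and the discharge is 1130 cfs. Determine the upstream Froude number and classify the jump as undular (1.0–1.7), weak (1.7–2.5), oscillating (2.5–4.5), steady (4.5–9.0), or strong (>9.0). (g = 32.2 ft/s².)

Fr₁ = 1.94; weak jump

q = Q/b = 1130/28.1 = 40.2 ft²/s; V₁ = q/y₁ = 17.0 ft/s. Fr₁ = V₁/√(g·y₁) = 1.94.
Fr₁ = 1.94 lies in the weak range.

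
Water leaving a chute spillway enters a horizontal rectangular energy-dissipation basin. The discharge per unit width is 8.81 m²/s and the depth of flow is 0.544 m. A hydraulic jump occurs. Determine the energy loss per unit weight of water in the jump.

ΔE = 8.63 m

V₁ = q/y₁ = 8.81/0.544 = 16.2 m/s. Fr₁ = V₁/√(g·y₁) = 16.2/√(9.81×0.544) = 7.01.
Sequent-depth ratio: y₂/y₁ = ½[√(1 + 8Fr₁²) − 1] = ½[√394.2 − 1] = 9.43.
y₂ = 9.43 × 0.544 = 5.13 m.
V₂ = q/y₂ = 8.81/5.13 = 1.72 m/s. E₁ = y₁ + V₁²/2g = 13.9 m; E₂ = y₂ + V₂²/2g = 5.28 m. ΔE = E₁ − E₂ = 8.63 m.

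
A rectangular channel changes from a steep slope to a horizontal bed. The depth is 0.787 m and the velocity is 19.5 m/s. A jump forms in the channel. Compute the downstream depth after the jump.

y₂ = 7.43 m

Fr₁ = V₁/√(g·y₁) = 19.5/√(9.81×0.787) = 7.02.
Conjugate-depth relation: y₂/y₁ = ½[√(1 + 8Fr₁²) − 1] = ½[√395.0 − 1] = 9.44.
y₂ = 9.44 × 0.787 = 7.43 m.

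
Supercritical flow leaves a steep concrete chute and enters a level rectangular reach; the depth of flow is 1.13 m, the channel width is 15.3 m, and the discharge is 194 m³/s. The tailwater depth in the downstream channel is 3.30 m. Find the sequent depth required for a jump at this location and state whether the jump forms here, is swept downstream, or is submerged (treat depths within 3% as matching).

y₂ = 4.85 m; the jump is swept downstream

q = Q/b = 194/15.3 = 12.7 m²/s; V₁ = q/y₁ = 11.2 m/s. Fr₁ = V₁/√(g·y₁) = 3.37.
Sequent-depth ratio: y₂/y₁ = ½[√(1 + 8Fr₁²) − 1] = ½[√91.87 − 1] = 4.29.
y₂ = 4.29 × 1.13 = 4.85 m.
Tailwater y_tw = 3.30 m: y_tw < y₂, so the jump is swept downstream.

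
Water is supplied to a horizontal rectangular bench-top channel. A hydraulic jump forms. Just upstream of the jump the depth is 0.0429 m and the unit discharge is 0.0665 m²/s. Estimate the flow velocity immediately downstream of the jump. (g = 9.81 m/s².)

V₁ = q/y₁ = 0.0665/0.0429 = 1.55 m/s. Fr₁ = V₁/√(g·y₁) = 1.55/√(9.81×0.0429) = 2.39.
Bélanger equation: y₂/y₁ = ½[√(1 + 8Fr₁²) − 1] = ½[√46.68 − 1] = 2.92.
y₂ = 2.92 × 0.0429 = 0.125 m.
V₂ = q/y₂ = 0.0665/0.125 = 0.532 m/s.

V₂ = 0.532 m/s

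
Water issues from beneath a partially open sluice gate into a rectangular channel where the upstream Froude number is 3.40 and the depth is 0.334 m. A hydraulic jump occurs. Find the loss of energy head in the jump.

ΔE = 0.714 m

Fr₁ = 3.40 (given).
Bélanger equation: y₂/y₁ = ½[√(1 + 8Fr₁²) − 1] = ½[√93.48 − 1] = 4.33.
y₂ = 4.33 × 0.334 = 1.45 m.
V₁ = Fr₁·√(g·y₁) = 3.40×√(9.81×0.334) = 6.15 m/s; q = V₁·y₁ = 2.06 m²/s. V₂ = q/y₂ = 2.06/1.45 = 1.42 m/s. E₁ = y₁ + V₁²/2g = 2.26 m; E₂ = y₂ + V₂²/2g = 1.55 m. ΔE = E₁ − E₂ = 0.714 m.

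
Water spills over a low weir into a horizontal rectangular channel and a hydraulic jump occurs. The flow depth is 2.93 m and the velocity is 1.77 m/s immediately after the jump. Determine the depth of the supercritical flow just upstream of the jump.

y₁ = 0.539 m

Fr₂ = V₂/√(g·y₂) = 1.77/√(9.81×2.93) = 0.330.
Applying the sequent-depth relation in reverse, y₁/y₂ = ½[√(1 + 8Fr₂²) − 1] = ½[√1.872 − 1] = 0.184.
y₁ = 0.184 × 2.93 = 0.539 m.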